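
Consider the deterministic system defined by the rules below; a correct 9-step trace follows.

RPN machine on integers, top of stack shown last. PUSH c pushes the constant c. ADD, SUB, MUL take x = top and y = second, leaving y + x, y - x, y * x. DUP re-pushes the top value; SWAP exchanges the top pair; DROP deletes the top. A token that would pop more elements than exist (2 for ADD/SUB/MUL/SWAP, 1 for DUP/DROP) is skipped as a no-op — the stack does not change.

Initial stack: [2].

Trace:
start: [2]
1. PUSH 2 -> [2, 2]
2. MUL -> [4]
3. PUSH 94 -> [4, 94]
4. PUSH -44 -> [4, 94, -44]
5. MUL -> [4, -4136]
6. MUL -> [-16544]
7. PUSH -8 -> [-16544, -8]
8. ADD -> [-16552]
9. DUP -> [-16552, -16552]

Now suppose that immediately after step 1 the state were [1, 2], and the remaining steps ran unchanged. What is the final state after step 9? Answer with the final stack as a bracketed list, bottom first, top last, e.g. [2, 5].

state after step 1 := [1, 2]
2. MUL -> [2]
3. PUSH 94 -> [2, 94]
4. PUSH -44 -> [2, 94, -44]
5. MUL -> [2, -4136]
6. MUL -> [-8272]
7. PUSH -8 -> [-8272, -8]
8. ADD -> [-8280]
9. DUP -> [-8280, -8280]

[-8280, -8280]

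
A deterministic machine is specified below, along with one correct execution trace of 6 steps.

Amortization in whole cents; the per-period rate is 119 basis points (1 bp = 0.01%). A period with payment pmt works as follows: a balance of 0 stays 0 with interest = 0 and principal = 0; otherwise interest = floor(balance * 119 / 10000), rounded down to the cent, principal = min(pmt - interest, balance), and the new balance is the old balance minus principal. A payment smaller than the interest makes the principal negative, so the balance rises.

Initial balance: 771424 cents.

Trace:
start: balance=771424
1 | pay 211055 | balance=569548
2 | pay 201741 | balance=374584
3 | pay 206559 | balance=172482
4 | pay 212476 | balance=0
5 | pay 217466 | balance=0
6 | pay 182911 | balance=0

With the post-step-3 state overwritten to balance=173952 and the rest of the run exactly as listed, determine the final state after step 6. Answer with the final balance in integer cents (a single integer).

0

state after step 3 := balance=173952
4 | pay 212476 | balance=0
5 | pay 217466 | balance=0
6 | pay 182911 | balance=0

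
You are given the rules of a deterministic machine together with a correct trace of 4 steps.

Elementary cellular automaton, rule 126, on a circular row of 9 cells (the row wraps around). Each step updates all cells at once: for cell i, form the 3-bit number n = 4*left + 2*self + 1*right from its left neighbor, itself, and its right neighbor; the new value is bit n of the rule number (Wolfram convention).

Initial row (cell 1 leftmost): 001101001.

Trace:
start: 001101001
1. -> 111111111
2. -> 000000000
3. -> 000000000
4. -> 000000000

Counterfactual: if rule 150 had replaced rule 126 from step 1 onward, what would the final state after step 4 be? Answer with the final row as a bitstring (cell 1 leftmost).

111011100

(re-executing steps 1..4 under rule 150; state before step 1: 001101001)
1. -> 110001111
2. -> 101010111
3. -> 001010011
4. -> 111011100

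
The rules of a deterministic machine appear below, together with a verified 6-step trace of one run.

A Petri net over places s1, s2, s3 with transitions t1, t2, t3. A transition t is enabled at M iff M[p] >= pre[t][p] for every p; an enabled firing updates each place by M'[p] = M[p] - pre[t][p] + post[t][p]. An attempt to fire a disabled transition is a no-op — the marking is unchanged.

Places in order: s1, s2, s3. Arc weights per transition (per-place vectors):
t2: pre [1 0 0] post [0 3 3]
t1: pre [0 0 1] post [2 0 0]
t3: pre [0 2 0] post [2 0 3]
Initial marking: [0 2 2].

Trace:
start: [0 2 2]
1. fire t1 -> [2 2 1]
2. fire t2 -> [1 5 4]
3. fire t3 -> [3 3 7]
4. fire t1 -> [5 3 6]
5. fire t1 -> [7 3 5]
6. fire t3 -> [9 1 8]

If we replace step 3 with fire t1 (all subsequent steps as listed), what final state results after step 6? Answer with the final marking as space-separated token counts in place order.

9 3 4

(re-executing from step 3 with the substitution; state before step 3: [1 5 4])
3. fire t1 -> [3 5 3]
4. fire t1 -> [5 5 2]
5. fire t1 -> [7 5 1]
6. fire t3 -> [9 3 4]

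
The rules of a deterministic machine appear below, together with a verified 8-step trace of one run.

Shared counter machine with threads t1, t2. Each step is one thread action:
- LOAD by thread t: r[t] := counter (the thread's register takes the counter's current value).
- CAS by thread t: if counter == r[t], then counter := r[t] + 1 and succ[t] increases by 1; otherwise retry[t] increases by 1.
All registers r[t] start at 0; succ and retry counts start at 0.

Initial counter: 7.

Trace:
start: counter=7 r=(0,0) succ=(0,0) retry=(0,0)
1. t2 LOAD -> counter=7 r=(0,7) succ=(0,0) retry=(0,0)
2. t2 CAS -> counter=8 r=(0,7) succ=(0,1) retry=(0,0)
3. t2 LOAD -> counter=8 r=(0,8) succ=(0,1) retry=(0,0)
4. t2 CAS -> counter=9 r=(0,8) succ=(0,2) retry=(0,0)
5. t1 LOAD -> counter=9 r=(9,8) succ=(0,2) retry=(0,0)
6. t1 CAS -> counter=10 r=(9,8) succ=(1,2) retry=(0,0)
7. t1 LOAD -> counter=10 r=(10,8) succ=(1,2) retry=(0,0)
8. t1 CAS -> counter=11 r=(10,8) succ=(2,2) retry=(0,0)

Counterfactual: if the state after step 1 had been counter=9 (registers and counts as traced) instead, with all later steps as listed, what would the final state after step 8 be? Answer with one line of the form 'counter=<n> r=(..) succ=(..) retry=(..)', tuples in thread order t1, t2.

counter=12 r=(11,9) succ=(2,1) retry=(0,1)

state after step 1 := counter=9 r=(0,7) succ=(0,0) retry=(0,0)
2. t2 CAS -> counter=9 r=(0,7) succ=(0,0) retry=(0,1)
3. t2 LOAD -> counter=9 r=(0,9) succ=(0,0) retry=(0,1)
4. t2 CAS -> counter=10 r=(0,9) succ=(0,1) retry=(0,1)
5. t1 LOAD -> counter=10 r=(10,9) succ=(0,1) retry=(0,1)
6. t1 CAS -> counter=11 r=(10,9) succ=(1,1) retry=(0,1)
7. t1 LOAD -> counter=11 r=(11,9) succ=(1,1) retry=(0,1)
8. t1 CAS -> counter=12 r=(11,9) succ=(2,1) retry=(0,1)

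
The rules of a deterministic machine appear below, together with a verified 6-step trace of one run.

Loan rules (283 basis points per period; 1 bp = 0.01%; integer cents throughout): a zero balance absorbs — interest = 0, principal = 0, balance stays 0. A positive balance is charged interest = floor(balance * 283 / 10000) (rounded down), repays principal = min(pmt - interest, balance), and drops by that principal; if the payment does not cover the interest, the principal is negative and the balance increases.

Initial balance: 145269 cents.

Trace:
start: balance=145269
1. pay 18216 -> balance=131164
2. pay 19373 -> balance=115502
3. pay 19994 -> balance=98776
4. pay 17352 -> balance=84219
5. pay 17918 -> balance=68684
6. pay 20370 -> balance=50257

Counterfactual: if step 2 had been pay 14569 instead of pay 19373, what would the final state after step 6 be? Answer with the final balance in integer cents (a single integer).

55629

(re-executing from step 2 with the substitution; state before step 2: balance=131164)
2. pay 14569 -> balance=120306
3. pay 19994 -> balance=103716
4. pay 17352 -> balance=89299
5. pay 17918 -> balance=73908
6. pay 20370 -> balance=55629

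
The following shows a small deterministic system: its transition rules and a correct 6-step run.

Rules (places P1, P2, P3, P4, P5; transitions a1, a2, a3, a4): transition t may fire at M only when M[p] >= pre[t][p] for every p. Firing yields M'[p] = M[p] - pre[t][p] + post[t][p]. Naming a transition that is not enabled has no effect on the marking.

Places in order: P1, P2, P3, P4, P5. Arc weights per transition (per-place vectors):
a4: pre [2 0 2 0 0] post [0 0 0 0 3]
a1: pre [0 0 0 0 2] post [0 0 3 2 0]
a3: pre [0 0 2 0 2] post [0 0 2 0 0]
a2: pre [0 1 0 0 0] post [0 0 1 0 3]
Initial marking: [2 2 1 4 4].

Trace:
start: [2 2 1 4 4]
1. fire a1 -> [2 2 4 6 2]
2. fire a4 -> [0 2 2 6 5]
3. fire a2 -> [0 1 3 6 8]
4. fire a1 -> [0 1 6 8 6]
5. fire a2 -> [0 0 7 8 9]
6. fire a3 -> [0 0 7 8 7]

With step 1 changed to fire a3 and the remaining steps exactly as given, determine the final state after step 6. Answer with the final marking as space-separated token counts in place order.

(re-executing from step 1 with the substitution; state before step 1: [2 2 1 4 4])
1. fire a3 -> [2 2 1 4 4]
2. fire a4 -> [2 2 1 4 4]
3. fire a2 -> [2 1 2 4 7]
4. fire a1 -> [2 1 5 6 5]
5. fire a2 -> [2 0 6 6 8]
6. fire a3 -> [2 0 6 6 6]

2 0 6 6 6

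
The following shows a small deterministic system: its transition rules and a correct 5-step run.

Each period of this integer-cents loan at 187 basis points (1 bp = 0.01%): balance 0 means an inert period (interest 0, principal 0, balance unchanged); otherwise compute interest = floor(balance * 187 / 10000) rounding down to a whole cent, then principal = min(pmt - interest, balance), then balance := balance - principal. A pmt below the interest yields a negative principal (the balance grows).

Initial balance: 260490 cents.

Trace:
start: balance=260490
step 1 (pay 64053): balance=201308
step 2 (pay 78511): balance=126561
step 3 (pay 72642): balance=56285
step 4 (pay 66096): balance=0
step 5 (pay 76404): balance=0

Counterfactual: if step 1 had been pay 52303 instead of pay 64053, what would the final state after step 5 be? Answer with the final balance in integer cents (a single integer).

0

(re-executing from step 1 with the substitution; state before step 1: balance=260490)
step 1 (pay 52303): balance=213058
step 2 (pay 78511): balance=138531
step 3 (pay 72642): balance=68479
step 4 (pay 66096): balance=3663
step 5 (pay 76404): balance=0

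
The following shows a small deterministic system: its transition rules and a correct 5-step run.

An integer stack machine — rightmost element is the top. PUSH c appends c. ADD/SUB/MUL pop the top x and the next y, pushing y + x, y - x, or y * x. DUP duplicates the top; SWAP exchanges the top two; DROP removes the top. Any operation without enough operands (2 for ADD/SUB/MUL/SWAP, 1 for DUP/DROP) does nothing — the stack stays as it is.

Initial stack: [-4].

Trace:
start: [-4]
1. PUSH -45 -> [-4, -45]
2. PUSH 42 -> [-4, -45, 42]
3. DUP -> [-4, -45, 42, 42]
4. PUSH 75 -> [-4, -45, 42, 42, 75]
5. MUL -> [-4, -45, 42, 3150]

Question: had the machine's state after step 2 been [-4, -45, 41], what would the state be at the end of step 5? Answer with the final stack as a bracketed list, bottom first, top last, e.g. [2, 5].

[-4, -45, 41, 3075]

state after step 2 := [-4, -45, 41]
3. DUP -> [-4, -45, 41, 41]
4. PUSH 75 -> [-4, -45, 41, 41, 75]
5. MUL -> [-4, -45, 41, 3075]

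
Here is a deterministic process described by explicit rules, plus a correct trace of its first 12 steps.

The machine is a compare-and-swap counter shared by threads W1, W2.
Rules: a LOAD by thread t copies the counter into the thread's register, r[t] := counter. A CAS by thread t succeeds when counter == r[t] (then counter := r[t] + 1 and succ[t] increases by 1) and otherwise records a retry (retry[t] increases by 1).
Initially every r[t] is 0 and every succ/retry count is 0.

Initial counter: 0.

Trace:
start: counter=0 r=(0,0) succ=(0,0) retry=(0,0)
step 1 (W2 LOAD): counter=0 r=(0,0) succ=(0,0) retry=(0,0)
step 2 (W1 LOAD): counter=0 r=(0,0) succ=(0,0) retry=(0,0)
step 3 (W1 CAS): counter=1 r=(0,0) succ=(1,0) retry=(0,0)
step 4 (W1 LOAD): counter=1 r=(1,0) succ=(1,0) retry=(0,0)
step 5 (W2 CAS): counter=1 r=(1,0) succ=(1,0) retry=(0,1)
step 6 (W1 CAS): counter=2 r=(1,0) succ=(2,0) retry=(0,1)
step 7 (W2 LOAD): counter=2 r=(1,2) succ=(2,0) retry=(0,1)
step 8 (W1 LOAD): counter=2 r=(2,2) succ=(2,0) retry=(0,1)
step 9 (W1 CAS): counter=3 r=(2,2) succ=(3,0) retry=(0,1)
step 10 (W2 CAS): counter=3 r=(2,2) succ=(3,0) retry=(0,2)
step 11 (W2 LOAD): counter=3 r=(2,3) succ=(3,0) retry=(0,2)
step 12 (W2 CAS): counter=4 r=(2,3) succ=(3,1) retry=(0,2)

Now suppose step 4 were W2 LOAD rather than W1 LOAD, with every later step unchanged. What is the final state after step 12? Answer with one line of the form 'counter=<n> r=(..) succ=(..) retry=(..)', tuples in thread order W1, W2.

(re-executing from step 4 with the substitution; state before step 4: counter=1 r=(0,0) succ=(1,0) retry=(0,0))
step 4 (W2 LOAD): counter=1 r=(0,1) succ=(1,0) retry=(0,0)
step 5 (W2 CAS): counter=2 r=(0,1) succ=(1,1) retry=(0,0)
step 6 (W1 CAS): counter=2 r=(0,1) succ=(1,1) retry=(1,0)
step 7 (W2 LOAD): counter=2 r=(0,2) succ=(1,1) retry=(1,0)
step 8 (W1 LOAD): counter=2 r=(2,2) succ=(1,1) retry=(1,0)
step 9 (W1 CAS): counter=3 r=(2,2) succ=(2,1) retry=(1,0)
step 10 (W2 CAS): counter=3 r=(2,2) succ=(2,1) retry=(1,1)
step 11 (W2 LOAD): counter=3 r=(2,3) succ=(2,1) retry=(1,1)
step 12 (W2 CAS): counter=4 r=(2,3) succ=(2,2) retry=(1,1)

counter=4 r=(2,3) succ=(2,2) retry=(1,1)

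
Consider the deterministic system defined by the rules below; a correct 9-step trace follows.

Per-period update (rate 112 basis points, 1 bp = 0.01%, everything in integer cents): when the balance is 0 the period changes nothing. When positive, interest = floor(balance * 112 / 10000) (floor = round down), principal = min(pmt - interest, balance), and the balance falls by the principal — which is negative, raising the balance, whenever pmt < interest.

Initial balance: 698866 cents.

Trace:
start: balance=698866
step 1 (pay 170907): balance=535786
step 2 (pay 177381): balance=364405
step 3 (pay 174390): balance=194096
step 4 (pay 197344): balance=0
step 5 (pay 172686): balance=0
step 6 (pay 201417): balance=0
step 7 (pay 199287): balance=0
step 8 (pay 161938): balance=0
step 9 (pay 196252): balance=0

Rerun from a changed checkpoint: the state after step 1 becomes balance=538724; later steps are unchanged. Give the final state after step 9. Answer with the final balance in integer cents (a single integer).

0

state after step 1 := balance=538724
step 2 (pay 177381): balance=367376
step 3 (pay 174390): balance=197100
step 4 (pay 197344): balance=1963
step 5 (pay 172686): balance=0
step 6 (pay 201417): balance=0
step 7 (pay 199287): balance=0
step 8 (pay 161938): balance=0
step 9 (pay 196252): balance=0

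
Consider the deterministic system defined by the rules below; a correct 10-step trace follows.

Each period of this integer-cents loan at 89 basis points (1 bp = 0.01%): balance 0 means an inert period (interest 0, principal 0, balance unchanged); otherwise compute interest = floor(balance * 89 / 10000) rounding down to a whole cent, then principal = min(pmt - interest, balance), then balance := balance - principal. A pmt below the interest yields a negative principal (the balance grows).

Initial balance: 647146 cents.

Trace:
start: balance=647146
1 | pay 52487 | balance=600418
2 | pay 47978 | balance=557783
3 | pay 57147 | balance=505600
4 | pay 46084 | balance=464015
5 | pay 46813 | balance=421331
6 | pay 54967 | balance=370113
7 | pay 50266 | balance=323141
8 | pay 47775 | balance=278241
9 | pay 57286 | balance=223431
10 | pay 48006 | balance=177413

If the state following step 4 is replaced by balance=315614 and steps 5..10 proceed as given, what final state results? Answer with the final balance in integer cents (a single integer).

20908

state after step 4 := balance=315614
5 | pay 46813 | balance=271609
6 | pay 54967 | balance=219059
7 | pay 50266 | balance=170742
8 | pay 47775 | balance=124486
9 | pay 57286 | balance=68307
10 | pay 48006 | balance=20908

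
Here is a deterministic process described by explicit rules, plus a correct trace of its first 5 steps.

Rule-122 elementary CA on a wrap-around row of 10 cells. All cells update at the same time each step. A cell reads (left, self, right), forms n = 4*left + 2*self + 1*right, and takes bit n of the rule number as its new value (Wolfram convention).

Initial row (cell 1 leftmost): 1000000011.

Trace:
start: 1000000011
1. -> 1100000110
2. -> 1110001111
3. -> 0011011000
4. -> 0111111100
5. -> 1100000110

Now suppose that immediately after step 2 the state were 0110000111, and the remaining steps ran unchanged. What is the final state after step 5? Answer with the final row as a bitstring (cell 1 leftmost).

state after step 2 := 0110000111
3. -> 1111001101
4. -> 0001111111
5. -> 1011000001

1011000001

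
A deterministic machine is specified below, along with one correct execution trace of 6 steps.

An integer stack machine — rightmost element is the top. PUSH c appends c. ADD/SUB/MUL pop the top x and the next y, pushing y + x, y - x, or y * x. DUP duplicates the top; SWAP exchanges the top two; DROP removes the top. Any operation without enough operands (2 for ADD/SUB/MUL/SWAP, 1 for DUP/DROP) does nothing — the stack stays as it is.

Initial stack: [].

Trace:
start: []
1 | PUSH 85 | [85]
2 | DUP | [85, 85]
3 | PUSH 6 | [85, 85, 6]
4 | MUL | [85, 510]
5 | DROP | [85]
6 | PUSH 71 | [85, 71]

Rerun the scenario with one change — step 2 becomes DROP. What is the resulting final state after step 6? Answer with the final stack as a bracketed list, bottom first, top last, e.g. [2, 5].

[71]

(re-executing from step 2 with the substitution; state before step 2: [85])
2 | DROP | []
3 | PUSH 6 | [6]
4 | MUL | [6]
5 | DROP | []
6 | PUSH 71 | [71]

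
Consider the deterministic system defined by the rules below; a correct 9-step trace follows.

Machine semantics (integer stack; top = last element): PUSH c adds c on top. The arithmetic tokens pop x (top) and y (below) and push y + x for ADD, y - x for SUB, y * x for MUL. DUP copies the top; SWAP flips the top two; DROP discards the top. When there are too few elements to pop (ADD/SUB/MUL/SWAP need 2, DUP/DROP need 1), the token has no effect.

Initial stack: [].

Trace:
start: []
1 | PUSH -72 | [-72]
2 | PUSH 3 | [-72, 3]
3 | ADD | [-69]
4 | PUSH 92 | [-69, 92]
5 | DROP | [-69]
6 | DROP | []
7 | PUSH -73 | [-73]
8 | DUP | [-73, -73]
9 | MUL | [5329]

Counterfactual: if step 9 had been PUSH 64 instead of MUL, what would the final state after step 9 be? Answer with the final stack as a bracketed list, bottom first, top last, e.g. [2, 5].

(re-executing from step 9 with the substitution; state before step 9: [-73, -73])
9 | PUSH 64 | [-73, -73, 64]

[-73, -73, 64]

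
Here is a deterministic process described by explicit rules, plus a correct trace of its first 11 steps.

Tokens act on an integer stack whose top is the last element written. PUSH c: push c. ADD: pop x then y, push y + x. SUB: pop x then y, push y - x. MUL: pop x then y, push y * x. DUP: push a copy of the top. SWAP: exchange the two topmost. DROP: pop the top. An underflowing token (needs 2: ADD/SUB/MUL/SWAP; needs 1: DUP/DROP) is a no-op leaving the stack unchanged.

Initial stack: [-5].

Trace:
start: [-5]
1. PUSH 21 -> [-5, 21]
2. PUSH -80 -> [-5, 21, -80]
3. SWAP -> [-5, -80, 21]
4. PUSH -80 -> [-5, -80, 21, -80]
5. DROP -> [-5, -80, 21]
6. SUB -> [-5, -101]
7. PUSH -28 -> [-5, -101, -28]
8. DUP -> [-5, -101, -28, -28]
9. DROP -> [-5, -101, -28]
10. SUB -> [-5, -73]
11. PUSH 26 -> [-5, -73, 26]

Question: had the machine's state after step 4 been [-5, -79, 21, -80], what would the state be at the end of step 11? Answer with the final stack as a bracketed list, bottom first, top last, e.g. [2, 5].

[-5, -72, 26]

state after step 4 := [-5, -79, 21, -80]
5. DROP -> [-5, -79, 21]
6. SUB -> [-5, -100]
7. PUSH -28 -> [-5, -100, -28]
8. DUP -> [-5, -100, -28, -28]
9. DROP -> [-5, -100, -28]
10. SUB -> [-5, -72]
11. PUSH 26 -> [-5, -72, 26]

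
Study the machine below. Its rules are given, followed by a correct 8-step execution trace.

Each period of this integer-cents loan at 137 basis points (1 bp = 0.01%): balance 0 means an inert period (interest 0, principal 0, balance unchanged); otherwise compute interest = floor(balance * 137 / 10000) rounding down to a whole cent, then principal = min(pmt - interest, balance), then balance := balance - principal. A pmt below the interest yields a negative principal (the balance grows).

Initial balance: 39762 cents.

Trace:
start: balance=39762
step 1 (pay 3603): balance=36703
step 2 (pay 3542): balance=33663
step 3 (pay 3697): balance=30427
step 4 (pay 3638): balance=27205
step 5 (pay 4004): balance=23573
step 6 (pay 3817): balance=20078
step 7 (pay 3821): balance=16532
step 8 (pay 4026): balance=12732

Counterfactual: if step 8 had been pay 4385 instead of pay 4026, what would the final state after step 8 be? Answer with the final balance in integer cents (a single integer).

12373

(re-executing from step 8 with the substitution; state before step 8: balance=16532)
step 8 (pay 4385): balance=12373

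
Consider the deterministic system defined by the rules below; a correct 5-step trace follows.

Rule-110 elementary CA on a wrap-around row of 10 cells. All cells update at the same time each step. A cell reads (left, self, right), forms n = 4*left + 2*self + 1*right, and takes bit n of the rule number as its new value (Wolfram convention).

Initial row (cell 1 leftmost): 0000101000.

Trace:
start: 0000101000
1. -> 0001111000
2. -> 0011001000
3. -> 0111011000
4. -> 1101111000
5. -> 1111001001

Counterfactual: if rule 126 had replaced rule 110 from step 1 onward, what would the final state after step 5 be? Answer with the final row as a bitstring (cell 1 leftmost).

(re-executing steps 1..5 under rule 126; state before step 1: 0000101000)
1. -> 0001111100
2. -> 0011000110
3. -> 0111101111
4. -> 1100111001
5. -> 0111101111

0111101111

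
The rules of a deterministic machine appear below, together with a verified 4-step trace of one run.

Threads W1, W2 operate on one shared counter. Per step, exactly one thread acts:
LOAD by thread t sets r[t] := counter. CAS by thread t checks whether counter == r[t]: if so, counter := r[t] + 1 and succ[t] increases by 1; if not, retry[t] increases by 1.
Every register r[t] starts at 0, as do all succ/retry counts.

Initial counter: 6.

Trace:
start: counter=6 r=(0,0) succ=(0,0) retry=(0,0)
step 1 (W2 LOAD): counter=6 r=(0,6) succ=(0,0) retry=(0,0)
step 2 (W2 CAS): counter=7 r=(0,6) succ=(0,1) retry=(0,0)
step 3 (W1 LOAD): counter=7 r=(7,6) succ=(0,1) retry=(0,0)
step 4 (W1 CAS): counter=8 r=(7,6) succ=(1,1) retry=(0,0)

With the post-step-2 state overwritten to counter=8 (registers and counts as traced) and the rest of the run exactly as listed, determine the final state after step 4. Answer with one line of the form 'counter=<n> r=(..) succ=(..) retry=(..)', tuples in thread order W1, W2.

state after step 2 := counter=8 r=(0,6) succ=(0,1) retry=(0,0)
step 3 (W1 LOAD): counter=8 r=(8,6) succ=(0,1) retry=(0,0)
step 4 (W1 CAS): counter=9 r=(8,6) succ=(1,1) retry=(0,0)

counter=9 r=(8,6) succ=(1,1) retry=(0,0)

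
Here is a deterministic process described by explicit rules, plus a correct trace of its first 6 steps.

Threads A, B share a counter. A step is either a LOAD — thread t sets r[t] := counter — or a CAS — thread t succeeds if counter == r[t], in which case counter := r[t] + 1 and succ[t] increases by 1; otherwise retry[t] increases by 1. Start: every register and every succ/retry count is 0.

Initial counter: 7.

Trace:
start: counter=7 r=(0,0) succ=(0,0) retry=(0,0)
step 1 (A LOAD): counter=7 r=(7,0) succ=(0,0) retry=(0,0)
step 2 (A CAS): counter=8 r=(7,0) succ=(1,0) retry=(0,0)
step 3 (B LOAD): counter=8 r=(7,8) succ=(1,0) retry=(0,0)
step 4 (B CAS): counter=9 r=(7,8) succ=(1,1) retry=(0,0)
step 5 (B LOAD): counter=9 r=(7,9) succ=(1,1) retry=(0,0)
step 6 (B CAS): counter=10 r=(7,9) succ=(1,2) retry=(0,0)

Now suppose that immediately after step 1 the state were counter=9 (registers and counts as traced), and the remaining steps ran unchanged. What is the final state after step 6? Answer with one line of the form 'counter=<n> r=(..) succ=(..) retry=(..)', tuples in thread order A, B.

state after step 1 := counter=9 r=(7,0) succ=(0,0) retry=(0,0)
step 2 (A CAS): counter=9 r=(7,0) succ=(0,0) retry=(1,0)
step 3 (B LOAD): counter=9 r=(7,9) succ=(0,0) retry=(1,0)
step 4 (B CAS): counter=10 r=(7,9) succ=(0,1) retry=(1,0)
step 5 (B LOAD): counter=10 r=(7,10) succ=(0,1) retry=(1,0)
step 6 (B CAS): counter=11 r=(7,10) succ=(0,2) retry=(1,0)

counter=11 r=(7,10) succ=(0,2) retry=(1,0)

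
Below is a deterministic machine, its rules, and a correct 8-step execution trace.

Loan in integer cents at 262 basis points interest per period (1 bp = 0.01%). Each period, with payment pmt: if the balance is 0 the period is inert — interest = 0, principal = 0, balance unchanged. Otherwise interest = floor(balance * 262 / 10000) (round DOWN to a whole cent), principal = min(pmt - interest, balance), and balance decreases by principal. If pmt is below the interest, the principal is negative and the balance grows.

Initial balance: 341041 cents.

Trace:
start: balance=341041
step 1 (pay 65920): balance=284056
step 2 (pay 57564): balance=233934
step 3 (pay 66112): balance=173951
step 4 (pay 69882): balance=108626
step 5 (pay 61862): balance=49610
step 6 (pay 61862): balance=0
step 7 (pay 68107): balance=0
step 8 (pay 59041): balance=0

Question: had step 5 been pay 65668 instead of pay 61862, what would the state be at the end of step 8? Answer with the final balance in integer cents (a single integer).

0

(re-executing from step 5 with the substitution; state before step 5: balance=108626)
step 5 (pay 65668): balance=45804
step 6 (pay 61862): balance=0
step 7 (pay 68107): balance=0
step 8 (pay 59041): balance=0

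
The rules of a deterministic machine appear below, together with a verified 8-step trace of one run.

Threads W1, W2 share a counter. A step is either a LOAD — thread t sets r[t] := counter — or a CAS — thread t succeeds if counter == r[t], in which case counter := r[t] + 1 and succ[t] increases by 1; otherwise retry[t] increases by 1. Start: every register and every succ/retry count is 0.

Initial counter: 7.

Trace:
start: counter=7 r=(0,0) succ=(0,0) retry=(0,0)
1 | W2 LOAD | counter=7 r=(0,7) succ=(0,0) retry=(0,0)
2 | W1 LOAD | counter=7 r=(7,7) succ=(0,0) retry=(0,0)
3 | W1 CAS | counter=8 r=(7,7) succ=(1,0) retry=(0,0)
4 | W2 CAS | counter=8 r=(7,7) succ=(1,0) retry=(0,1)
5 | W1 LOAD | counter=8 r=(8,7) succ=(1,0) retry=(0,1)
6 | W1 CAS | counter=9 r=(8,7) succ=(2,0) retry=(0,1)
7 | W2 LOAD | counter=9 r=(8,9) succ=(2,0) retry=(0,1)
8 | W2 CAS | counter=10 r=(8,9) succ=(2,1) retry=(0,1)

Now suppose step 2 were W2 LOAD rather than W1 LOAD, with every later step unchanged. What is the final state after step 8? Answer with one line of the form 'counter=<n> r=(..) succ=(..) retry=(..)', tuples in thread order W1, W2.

counter=10 r=(8,9) succ=(1,2) retry=(1,0)

(re-executing from step 2 with the substitution; state before step 2: counter=7 r=(0,7) succ=(0,0) retry=(0,0))
2 | W2 LOAD | counter=7 r=(0,7) succ=(0,0) retry=(0,0)
3 | W1 CAS | counter=7 r=(0,7) succ=(0,0) retry=(1,0)
4 | W2 CAS | counter=8 r=(0,7) succ=(0,1) retry=(1,0)
5 | W1 LOAD | counter=8 r=(8,7) succ=(0,1) retry=(1,0)
6 | W1 CAS | counter=9 r=(8,7) succ=(1,1) retry=(1,0)
7 | W2 LOAD | counter=9 r=(8,9) succ=(1,1) retry=(1,0)
8 | W2 CAS | counter=10 r=(8,9) succ=(1,2) retry=(1,0)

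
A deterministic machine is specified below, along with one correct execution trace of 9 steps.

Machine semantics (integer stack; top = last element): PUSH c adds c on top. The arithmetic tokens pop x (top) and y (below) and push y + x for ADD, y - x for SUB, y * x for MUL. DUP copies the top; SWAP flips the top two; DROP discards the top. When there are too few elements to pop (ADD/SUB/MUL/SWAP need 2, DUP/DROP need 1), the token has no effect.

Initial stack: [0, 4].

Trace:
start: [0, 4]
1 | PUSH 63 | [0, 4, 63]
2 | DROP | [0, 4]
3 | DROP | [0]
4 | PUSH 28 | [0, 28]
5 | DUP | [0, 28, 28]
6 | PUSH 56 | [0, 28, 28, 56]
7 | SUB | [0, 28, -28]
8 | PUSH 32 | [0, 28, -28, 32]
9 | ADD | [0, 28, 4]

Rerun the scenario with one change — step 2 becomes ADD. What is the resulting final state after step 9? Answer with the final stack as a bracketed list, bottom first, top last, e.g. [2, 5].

(re-executing from step 2 with the substitution; state before step 2: [0, 4, 63])
2 | ADD | [0, 67]
3 | DROP | [0]
4 | PUSH 28 | [0, 28]
5 | DUP | [0, 28, 28]
6 | PUSH 56 | [0, 28, 28, 56]
7 | SUB | [0, 28, -28]
8 | PUSH 32 | [0, 28, -28, 32]
9 | ADD | [0, 28, 4]

[0, 28, 4]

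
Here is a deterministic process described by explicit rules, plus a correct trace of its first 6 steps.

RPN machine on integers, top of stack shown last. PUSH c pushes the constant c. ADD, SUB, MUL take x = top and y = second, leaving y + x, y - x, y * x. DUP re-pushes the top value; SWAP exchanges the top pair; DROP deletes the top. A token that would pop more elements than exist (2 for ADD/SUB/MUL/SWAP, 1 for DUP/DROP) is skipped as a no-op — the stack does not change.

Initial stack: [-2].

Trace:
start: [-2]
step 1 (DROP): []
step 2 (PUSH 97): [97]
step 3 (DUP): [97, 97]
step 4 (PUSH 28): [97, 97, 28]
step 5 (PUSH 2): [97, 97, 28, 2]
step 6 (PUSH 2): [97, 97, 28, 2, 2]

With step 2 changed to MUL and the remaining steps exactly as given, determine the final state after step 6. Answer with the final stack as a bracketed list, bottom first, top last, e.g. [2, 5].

(re-executing from step 2 with the substitution; state before step 2: [])
step 2 (MUL): []
step 3 (DUP): []
step 4 (PUSH 28): [28]
step 5 (PUSH 2): [28, 2]
step 6 (PUSH 2): [28, 2, 2]

[28, 2, 2]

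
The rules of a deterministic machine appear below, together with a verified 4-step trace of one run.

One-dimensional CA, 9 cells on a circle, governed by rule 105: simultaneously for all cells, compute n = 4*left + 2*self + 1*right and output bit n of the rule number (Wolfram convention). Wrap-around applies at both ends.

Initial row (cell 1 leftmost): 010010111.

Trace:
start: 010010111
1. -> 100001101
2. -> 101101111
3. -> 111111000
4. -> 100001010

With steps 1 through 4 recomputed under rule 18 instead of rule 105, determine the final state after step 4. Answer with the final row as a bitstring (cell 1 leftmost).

(re-executing steps 1..4 under rule 18; state before step 1: 010010111)
1. -> 001100000
2. -> 010010000
3. -> 101101000
4. -> 000000101

000000101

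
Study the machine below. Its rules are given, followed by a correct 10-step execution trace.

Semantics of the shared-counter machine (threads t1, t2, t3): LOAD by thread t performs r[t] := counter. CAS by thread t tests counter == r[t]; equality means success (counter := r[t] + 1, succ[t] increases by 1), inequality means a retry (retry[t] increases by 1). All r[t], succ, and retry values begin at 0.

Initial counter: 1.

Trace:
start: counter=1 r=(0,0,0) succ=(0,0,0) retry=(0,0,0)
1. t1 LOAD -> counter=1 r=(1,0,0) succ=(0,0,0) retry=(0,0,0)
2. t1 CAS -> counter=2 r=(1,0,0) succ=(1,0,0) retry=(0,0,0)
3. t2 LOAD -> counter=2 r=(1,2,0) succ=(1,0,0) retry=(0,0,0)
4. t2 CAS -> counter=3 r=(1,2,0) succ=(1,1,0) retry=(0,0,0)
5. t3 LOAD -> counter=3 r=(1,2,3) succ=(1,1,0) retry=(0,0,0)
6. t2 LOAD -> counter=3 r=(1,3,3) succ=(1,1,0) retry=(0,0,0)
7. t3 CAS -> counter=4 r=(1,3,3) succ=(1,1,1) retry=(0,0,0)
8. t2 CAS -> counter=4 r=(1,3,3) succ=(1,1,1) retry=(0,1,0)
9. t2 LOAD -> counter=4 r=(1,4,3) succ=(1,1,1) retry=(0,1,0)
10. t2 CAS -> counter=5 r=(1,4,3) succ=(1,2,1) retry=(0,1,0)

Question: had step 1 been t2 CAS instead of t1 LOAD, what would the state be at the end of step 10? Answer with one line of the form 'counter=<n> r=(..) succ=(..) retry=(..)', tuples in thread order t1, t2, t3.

(re-executing from step 1 with the substitution; state before step 1: counter=1 r=(0,0,0) succ=(0,0,0) retry=(0,0,0))
1. t2 CAS -> counter=1 r=(0,0,0) succ=(0,0,0) retry=(0,1,0)
2. t1 CAS -> counter=1 r=(0,0,0) succ=(0,0,0) retry=(1,1,0)
3. t2 LOAD -> counter=1 r=(0,1,0) succ=(0,0,0) retry=(1,1,0)
4. t2 CAS -> counter=2 r=(0,1,0) succ=(0,1,0) retry=(1,1,0)
5. t3 LOAD -> counter=2 r=(0,1,2) succ=(0,1,0) retry=(1,1,0)
6. t2 LOAD -> counter=2 r=(0,2,2) succ=(0,1,0) retry=(1,1,0)
7. t3 CAS -> counter=3 r=(0,2,2) succ=(0,1,1) retry=(1,1,0)
8. t2 CAS -> counter=3 r=(0,2,2) succ=(0,1,1) retry=(1,2,0)
9. t2 LOAD -> counter=3 r=(0,3,2) succ=(0,1,1) retry=(1,2,0)
10. t2 CAS -> counter=4 r=(0,3,2) succ=(0,2,1) retry=(1,2,0)

counter=4 r=(0,3,2) succ=(0,2,1) retry=(1,2,0)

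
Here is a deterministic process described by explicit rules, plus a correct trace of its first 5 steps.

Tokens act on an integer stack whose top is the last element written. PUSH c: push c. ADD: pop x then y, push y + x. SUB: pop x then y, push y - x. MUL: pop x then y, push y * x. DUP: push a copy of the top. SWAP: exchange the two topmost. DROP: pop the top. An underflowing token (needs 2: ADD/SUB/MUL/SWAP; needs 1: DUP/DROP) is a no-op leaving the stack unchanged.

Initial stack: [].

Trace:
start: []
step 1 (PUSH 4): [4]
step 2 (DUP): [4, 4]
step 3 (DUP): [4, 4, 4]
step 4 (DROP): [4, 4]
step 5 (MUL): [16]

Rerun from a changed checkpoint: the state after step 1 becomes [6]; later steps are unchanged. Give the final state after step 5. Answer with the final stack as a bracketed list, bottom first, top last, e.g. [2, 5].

[36]

state after step 1 := [6]
step 2 (DUP): [6, 6]
step 3 (DUP): [6, 6, 6]
step 4 (DROP): [6, 6]
step 5 (MUL): [36]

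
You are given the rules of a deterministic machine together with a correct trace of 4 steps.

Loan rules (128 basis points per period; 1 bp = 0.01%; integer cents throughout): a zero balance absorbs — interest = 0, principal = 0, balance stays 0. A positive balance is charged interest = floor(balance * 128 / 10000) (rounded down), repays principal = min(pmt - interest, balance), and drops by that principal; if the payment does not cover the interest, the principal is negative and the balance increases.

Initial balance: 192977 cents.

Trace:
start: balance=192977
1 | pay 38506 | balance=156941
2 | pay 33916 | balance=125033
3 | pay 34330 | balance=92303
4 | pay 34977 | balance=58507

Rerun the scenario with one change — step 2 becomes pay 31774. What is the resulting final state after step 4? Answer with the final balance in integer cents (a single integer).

60704

(re-executing from step 2 with the substitution; state before step 2: balance=156941)
2 | pay 31774 | balance=127175
3 | pay 34330 | balance=94472
4 | pay 34977 | balance=60704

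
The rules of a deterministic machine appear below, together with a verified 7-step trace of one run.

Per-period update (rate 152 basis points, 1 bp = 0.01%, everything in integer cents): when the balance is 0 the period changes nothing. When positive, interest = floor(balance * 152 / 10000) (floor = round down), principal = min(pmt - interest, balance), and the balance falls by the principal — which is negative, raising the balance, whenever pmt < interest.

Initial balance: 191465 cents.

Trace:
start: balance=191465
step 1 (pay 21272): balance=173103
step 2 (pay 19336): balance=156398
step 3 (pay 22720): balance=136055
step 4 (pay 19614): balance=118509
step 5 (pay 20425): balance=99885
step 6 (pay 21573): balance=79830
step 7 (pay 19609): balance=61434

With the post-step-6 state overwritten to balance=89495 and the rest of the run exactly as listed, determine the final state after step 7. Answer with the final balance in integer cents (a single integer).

state after step 6 := balance=89495
step 7 (pay 19609): balance=71246

71246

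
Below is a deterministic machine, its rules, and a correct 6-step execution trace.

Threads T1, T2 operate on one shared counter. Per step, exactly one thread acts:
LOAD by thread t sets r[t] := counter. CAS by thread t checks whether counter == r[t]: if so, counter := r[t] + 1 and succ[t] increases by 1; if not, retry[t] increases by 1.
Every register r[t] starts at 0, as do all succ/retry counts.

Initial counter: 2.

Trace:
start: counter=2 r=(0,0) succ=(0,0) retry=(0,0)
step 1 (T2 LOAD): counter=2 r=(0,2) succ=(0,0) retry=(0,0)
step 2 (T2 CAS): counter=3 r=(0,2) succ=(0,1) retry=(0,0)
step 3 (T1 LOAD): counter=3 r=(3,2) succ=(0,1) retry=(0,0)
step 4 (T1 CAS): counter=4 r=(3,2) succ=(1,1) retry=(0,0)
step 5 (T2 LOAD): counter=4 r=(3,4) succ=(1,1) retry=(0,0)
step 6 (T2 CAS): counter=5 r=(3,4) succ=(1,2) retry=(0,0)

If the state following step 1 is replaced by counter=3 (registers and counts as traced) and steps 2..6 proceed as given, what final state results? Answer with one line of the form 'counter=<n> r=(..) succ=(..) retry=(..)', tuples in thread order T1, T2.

counter=5 r=(3,4) succ=(1,1) retry=(0,1)

state after step 1 := counter=3 r=(0,2) succ=(0,0) retry=(0,0)
step 2 (T2 CAS): counter=3 r=(0,2) succ=(0,0) retry=(0,1)
step 3 (T1 LOAD): counter=3 r=(3,2) succ=(0,0) retry=(0,1)
step 4 (T1 CAS): counter=4 r=(3,2) succ=(1,0) retry=(0,1)
step 5 (T2 LOAD): counter=4 r=(3,4) succ=(1,0) retry=(0,1)
step 6 (T2 CAS): counter=5 r=(3,4) succ=(1,1) retry=(0,1)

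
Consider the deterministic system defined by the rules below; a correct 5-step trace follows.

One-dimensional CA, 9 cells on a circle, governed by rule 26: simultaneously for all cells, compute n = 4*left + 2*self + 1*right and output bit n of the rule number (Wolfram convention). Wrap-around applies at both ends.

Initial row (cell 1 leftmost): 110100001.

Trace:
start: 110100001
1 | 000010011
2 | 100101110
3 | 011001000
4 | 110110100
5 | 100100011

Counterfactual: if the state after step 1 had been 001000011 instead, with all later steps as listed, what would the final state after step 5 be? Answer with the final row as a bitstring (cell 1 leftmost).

000101110

state after step 1 := 001000011
2 | 110100110
3 | 100011100
4 | 010110011
5 | 000101110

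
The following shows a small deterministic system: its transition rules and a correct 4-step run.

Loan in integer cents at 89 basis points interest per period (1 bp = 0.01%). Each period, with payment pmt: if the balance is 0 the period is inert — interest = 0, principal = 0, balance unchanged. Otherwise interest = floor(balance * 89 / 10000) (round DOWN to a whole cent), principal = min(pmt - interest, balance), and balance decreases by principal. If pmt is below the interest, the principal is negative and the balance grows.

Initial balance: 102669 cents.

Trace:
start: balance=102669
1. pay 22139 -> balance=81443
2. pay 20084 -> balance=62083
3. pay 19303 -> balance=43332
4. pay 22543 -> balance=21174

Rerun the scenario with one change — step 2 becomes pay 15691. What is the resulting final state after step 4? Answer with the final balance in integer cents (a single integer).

25646

(re-executing from step 2 with the substitution; state before step 2: balance=81443)
2. pay 15691 -> balance=66476
3. pay 19303 -> balance=47764
4. pay 22543 -> balance=25646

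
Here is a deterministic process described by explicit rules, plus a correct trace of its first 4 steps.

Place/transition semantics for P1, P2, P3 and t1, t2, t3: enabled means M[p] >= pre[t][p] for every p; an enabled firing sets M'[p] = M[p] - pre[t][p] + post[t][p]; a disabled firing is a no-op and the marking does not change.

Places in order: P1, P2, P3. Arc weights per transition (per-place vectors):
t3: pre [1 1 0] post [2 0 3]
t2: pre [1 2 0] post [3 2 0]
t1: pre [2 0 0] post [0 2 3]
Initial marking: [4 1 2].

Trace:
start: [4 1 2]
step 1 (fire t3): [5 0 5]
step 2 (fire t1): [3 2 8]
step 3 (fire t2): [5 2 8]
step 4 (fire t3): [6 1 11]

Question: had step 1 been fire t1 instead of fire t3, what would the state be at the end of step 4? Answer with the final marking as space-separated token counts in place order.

0 5 8

(re-executing from step 1 with the substitution; state before step 1: [4 1 2])
step 1 (fire t1): [2 3 5]
step 2 (fire t1): [0 5 8]
step 3 (fire t2): [0 5 8]
step 4 (fire t3): [0 5 8]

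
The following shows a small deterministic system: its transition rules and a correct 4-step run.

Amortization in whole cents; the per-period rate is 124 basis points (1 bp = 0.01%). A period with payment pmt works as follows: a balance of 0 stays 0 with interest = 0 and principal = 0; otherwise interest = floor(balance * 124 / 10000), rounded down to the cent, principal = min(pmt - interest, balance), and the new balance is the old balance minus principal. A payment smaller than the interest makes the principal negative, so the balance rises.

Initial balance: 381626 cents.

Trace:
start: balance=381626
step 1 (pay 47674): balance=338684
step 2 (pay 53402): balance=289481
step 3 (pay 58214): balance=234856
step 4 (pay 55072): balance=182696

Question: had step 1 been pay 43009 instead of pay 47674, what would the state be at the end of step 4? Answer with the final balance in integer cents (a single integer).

187537

(re-executing from step 1 with the substitution; state before step 1: balance=381626)
step 1 (pay 43009): balance=343349
step 2 (pay 53402): balance=294204
step 3 (pay 58214): balance=239638
step 4 (pay 55072): balance=187537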